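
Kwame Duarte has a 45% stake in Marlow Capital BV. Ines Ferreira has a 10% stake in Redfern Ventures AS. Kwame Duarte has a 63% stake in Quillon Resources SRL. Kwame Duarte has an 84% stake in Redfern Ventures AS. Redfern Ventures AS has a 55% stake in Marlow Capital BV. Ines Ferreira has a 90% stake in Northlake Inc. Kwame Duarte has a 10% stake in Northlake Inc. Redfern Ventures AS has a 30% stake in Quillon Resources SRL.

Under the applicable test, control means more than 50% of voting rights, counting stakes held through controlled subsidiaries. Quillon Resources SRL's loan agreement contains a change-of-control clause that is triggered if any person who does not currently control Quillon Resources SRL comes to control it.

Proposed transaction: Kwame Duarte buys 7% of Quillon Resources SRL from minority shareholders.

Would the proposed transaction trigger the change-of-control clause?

The purchase changes only Kwame's holdings, so Kwame is the only person who could newly come to control Quillon.
Kwame holds 84% of Redfern, so Kwame controls Redfern.
Redfern and Kwame together hold 30% + 63% = 93% of Quillon, so Kwame controls Quillon.
So Kwame already controls Quillon before the transaction.
After the purchase, Kwame's direct stake in Quillon rises to 63% + 7% = 70%.
Kwame controlled Quillon already, so this is not a new person acquiring control; every other person's position is unchanged or reduced.
No new person acquires control, so the clause is not triggered.

No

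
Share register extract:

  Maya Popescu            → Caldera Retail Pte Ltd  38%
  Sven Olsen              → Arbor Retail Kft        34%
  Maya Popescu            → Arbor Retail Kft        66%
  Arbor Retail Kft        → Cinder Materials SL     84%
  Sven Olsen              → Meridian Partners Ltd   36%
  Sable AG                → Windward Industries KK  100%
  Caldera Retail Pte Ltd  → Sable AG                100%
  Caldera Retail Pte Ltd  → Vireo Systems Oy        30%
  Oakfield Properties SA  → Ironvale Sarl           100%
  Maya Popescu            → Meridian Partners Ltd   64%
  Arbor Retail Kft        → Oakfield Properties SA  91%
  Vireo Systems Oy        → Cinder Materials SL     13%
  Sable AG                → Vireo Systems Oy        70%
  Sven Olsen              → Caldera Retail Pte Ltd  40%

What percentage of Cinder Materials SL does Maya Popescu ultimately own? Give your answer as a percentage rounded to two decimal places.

Maya reaches Cinder along 3 paths.
Via Arbor: 66% × 84% = 55.44%.
Via Caldera → Vireo: 38% × 30% × 13% = 1.482%.
Via Caldera → Sable → Vireo: 38% × 100% × 70% × 13% = 3.458%.
Total: 55.44% + 1.482% + 3.458% = 60.38%.

60.38%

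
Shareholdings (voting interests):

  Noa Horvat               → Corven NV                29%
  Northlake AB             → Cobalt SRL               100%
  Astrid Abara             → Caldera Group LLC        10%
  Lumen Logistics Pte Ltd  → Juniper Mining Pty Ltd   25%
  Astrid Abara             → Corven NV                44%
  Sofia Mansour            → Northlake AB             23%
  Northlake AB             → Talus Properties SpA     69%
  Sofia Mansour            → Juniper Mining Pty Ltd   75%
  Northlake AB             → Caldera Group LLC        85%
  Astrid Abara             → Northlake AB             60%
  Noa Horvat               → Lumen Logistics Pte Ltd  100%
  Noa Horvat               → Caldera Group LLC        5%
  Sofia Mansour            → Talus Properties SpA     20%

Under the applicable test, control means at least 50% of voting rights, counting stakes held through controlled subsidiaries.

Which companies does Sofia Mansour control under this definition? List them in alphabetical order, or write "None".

Juniper Mining Pty Ltd

Sofia holds 75% of Juniper, so Sofia controls Juniper.
No other company's threshold is met.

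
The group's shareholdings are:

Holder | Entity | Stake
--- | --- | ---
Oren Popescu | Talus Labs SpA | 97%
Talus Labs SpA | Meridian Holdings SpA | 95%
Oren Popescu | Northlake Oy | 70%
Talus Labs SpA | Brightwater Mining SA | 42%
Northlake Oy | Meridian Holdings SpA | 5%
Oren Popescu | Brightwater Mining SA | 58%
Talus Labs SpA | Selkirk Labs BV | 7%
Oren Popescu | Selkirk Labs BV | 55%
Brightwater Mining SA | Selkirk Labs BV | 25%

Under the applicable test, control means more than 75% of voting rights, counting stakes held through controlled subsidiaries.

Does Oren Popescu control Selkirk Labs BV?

Yes

Oren holds 97% of Talus, so Oren controls Talus.
Talus and Oren together hold 42% + 58% = 100% of Brightwater, so Oren controls Brightwater.
Brightwater and Talus and Oren together hold 25% + 7% + 55% = 87% of Selkirk, so Oren controls Selkirk.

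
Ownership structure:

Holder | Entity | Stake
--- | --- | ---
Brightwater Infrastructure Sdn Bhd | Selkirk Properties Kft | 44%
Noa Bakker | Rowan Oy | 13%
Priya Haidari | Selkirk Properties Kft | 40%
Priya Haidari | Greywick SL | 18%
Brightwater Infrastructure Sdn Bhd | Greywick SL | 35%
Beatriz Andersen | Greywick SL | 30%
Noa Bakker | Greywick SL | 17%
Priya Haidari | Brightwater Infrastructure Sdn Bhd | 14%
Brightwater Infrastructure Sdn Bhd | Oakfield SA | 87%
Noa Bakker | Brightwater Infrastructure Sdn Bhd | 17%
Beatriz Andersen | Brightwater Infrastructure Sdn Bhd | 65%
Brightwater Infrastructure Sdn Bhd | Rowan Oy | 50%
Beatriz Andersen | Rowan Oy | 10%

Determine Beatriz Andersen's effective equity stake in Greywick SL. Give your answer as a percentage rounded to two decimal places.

52.75%

Beatriz reaches Greywick along 2 paths.
Direct stake: 30% = 30%.
Via Brightwater: 65% × 35% = 22.75%.
Total: 30% + 22.75% = 52.75%.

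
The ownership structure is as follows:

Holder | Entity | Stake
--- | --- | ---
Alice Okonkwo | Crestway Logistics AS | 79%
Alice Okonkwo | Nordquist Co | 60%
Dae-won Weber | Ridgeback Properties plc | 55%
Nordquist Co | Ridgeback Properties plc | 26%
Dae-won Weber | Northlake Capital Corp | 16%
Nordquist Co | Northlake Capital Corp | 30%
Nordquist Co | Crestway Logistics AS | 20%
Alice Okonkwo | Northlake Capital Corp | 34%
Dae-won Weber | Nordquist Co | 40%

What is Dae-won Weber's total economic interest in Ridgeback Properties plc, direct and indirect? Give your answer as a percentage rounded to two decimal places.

Dae-won reaches Ridgeback along 2 paths.
Via Nordquist: 40% × 26% = 10.4%.
Direct stake: 55% = 55%.
Total: 10.4% + 55% = 65.4%.
Rounded: 65.40%.

65.40%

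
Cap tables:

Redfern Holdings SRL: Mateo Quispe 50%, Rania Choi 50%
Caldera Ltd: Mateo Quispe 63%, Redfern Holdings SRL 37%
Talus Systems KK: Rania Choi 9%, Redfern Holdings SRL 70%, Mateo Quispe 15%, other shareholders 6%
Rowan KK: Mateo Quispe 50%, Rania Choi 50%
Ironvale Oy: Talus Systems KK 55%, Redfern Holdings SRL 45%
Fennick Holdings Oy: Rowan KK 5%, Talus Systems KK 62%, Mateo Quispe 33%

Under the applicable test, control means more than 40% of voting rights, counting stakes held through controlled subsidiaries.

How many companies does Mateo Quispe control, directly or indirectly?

Mateo holds 50% of Redfern, so Mateo controls Redfern.
Mateo and Redfern together hold 63% + 37% = 100% of Caldera, so Mateo controls Caldera.
Redfern and Mateo together hold 70% + 15% = 85% of Talus, so Mateo controls Talus.
Mateo holds 50% of Rowan, so Mateo controls Rowan.
Talus and Redfern together hold 55% + 45% = 100% of Ironvale, so Mateo controls Ironvale.
Rowan and Talus and Mateo together hold 5% + 62% + 33% = 100% of Fennick, so Mateo controls Fennick.
Mateo controls 6 companies.

6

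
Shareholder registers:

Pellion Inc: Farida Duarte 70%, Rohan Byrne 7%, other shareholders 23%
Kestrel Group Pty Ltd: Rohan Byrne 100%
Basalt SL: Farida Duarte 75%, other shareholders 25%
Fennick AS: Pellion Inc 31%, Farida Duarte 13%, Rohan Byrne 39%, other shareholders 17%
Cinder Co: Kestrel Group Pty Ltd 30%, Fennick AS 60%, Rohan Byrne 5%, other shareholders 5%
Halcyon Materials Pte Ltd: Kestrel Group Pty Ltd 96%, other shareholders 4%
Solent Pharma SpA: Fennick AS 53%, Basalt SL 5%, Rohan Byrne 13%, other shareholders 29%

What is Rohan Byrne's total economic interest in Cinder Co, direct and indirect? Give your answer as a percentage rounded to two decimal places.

59.70%

Rohan reaches Cinder along 4 paths.
Via Kestrel: 100% × 30% = 30%.
Via Pellion → Fennick: 7% × 31% × 60% = 1.302%.
Via Fennick: 39% × 60% = 23.4%.
Direct stake: 5% = 5%.
Total: 30% + 1.302% + 23.4% + 5% = 59.702%.
Rounded: 59.70%.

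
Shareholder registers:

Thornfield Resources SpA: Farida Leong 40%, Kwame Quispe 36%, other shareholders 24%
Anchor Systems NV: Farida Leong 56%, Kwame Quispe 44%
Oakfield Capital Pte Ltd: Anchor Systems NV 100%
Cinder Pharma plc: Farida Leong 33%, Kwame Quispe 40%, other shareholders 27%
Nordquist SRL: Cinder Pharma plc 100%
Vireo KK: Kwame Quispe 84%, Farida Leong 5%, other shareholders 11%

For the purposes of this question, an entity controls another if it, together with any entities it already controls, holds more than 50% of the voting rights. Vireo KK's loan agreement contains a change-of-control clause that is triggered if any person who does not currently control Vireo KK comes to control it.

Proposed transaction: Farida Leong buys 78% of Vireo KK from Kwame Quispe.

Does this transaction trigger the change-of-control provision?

The purchase adds only to Farida's holdings (Kwame's stake shrinks), so Farida is the only person who could newly come to control Vireo.
Farida holds 56% of Anchor, so Farida controls Anchor.
Anchor holds 100% of Oakfield, so Farida controls Oakfield.
In Vireo, Farida's side holds only 5%, not > 50%.
So before the transaction, Farida does not control Vireo.
After the purchase, Farida's direct stake in Vireo rises to 5% + 78% = 83%, and Kwame's stake falls to 6%.
Farida holds 83% of Vireo, so Farida controls Vireo.
Farida did not control Vireo before and does after, so the clause is triggered.

Yes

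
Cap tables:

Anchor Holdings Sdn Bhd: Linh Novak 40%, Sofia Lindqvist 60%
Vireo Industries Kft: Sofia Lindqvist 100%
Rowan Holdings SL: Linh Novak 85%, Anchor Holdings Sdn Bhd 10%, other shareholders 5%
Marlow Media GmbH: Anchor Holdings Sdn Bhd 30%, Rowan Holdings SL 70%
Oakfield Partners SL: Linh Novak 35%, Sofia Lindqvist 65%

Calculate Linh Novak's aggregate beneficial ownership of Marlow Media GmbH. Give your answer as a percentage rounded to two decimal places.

Linh reaches Marlow along 3 paths.
Via Anchor: 40% × 30% = 12%.
Via Rowan: 85% × 70% = 59.5%.
Via Anchor → Rowan: 40% × 10% × 70% = 2.8%.
Total: 12% + 59.5% + 2.8% = 74.3%.
Rounded: 74.30%.

74.30%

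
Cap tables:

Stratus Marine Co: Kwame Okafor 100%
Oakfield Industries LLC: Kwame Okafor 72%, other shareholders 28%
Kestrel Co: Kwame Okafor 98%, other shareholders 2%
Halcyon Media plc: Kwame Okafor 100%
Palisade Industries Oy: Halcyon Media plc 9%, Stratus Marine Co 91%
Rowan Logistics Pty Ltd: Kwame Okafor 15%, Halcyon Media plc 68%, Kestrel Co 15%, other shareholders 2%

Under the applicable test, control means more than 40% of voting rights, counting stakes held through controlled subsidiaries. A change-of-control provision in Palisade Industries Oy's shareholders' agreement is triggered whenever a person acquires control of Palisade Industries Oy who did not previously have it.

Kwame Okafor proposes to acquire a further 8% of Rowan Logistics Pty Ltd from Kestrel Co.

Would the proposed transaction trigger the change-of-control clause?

The purchase adds only to Kwame's holdings (Kestrel's stake shrinks), so Kwame is the only person who could newly come to control Palisade.
Kwame holds 100% of Halcyon, so Kwame controls Halcyon.
Kwame holds 100% of Stratus, so Kwame controls Stratus.
Halcyon and Stratus together hold 9% + 91% = 100% of Palisade, so Kwame controls Palisade.
So Kwame already controls Palisade before the transaction.
After the purchase, Kwame's direct stake in Rowan rises to 15% + 8% = 23%, and Kestrel's stake falls to 7%.
Kwame controlled Palisade already, so this is not a new person acquiring control; every other person's position is unchanged or reduced.
No new person acquires control, so the clause is not triggered.

No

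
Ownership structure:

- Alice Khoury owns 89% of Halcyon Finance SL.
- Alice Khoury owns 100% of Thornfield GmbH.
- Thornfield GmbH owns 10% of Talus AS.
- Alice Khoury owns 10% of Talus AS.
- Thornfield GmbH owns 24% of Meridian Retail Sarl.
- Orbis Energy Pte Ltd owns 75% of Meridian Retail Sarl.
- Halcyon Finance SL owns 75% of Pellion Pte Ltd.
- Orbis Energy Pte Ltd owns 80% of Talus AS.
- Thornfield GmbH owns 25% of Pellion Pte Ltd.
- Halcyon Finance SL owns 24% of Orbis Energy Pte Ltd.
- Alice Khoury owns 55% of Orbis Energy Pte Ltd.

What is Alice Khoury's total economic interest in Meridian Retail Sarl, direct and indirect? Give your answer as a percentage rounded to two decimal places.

Alice reaches Meridian along 3 paths.
Via Halcyon → Orbis: 89% × 24% × 75% = 16.02%.
Via Orbis: 55% × 75% = 41.25%.
Via Thornfield: 100% × 24% = 24%.
Total: 16.02% + 41.25% + 24% = 81.27%.

81.27%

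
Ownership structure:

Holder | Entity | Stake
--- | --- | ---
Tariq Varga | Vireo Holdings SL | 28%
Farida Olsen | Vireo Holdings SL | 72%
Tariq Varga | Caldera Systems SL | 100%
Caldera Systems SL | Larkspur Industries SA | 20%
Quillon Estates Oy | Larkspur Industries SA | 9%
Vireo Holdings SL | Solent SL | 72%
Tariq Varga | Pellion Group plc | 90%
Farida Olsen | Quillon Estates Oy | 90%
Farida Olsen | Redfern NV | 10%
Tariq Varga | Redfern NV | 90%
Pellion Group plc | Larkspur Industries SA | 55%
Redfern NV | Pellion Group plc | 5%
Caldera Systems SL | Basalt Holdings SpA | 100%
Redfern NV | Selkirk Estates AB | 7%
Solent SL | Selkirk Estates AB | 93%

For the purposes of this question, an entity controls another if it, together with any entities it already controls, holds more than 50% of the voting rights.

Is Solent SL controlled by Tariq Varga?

Tariq holds 100% of Caldera, so Tariq controls Caldera.
Tariq holds 90% of Redfern, so Tariq controls Redfern.
Redfern and Tariq together hold 5% + 90% = 95% of Pellion, so Tariq controls Pellion.
Pellion and Caldera together hold 55% + 20% = 75% of Larkspur, so Tariq controls Larkspur.
Caldera holds 100% of Basalt, so Tariq controls Basalt.
Neither Tariq nor any entity Tariq controls holds any voting interest in Solent.
So Tariq does not control Solent.

No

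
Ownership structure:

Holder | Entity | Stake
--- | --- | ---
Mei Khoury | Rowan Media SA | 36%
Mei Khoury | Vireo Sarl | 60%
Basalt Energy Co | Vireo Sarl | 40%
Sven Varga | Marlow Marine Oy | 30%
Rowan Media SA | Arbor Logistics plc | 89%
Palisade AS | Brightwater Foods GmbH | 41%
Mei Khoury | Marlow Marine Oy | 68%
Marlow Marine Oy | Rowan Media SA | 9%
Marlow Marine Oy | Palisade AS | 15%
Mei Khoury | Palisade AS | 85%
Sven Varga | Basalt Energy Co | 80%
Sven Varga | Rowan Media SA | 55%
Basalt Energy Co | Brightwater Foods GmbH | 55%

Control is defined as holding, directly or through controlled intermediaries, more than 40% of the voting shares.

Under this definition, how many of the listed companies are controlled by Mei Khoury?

Mei holds 68% of Marlow, so Mei controls Marlow.
Marlow and Mei together hold 15% + 85% = 100% of Palisade, so Mei controls Palisade.
Mei and Marlow together hold 36% + 9% = 45% of Rowan, so Mei controls Rowan.
Rowan holds 89% of Arbor, so Mei controls Arbor.
Mei holds 60% of Vireo, so Mei controls Vireo.
Palisade holds 41% of Brightwater, so Mei controls Brightwater.
No other company's threshold is met.
Mei controls 6 companies.

6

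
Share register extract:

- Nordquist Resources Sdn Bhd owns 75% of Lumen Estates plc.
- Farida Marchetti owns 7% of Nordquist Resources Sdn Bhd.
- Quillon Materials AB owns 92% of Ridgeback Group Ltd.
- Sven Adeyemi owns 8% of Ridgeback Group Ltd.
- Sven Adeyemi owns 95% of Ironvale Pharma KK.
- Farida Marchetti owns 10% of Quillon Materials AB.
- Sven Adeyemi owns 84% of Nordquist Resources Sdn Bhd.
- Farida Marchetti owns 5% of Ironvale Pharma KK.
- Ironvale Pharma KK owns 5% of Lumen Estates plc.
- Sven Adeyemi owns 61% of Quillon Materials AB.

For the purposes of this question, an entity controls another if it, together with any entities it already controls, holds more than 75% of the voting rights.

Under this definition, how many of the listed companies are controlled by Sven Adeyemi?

3

Sven holds 84% of Nordquist, so Sven controls Nordquist.
Sven holds 95% of Ironvale, so Sven controls Ironvale.
Nordquist and Ironvale together hold 75% + 5% = 80% of Lumen, so Sven controls Lumen.
No other company's threshold is met.
Sven controls 3 companies.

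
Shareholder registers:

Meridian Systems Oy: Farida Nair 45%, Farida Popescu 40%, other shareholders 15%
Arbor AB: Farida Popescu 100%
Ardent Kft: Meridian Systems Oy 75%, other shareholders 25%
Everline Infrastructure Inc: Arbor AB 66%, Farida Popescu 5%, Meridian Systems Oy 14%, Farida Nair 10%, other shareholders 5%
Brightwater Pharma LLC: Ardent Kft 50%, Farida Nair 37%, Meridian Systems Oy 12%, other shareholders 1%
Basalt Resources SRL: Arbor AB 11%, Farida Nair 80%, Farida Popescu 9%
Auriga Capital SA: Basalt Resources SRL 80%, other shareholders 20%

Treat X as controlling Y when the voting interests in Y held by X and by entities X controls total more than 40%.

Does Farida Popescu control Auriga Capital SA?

No

Farida Popescu holds 100% of Arbor, so Farida Popescu controls Arbor.
Arbor and Farida Popescu together hold 66% + 5% = 71% of Everline, so Farida Popescu controls Everline.
Neither Farida Popescu nor any entity Farida Popescu controls holds any voting interest in Auriga.
So Farida Popescu does not control Auriga.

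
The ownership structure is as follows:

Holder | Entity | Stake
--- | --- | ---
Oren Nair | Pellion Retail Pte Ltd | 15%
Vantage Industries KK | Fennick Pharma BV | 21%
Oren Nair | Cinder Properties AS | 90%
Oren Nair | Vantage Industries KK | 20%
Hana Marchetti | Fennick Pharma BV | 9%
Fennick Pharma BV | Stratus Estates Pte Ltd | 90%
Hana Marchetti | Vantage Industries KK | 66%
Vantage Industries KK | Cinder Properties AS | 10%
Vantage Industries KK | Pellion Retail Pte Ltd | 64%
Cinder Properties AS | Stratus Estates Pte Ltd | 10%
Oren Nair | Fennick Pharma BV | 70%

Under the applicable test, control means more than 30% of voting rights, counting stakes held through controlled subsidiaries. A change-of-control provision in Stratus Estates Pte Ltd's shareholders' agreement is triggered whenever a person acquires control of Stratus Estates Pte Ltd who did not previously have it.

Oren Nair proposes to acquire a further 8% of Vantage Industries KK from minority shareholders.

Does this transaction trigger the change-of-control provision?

No

The purchase changes only Oren's holdings, so Oren is the only person who could newly come to control Stratus.
Oren holds 90% of Cinder, so Oren controls Cinder.
Oren holds 70% of Fennick, so Oren controls Fennick.
Fennick and Cinder together hold 90% + 10% = 100% of Stratus, so Oren controls Stratus.
So Oren already controls Stratus before the transaction.
After the purchase, Oren's direct stake in Vantage rises to 20% + 8% = 28%.
Oren controlled Stratus already, so this is not a new person acquiring control; every other person's position is unchanged or reduced.
No new person acquires control, so the clause is not triggered.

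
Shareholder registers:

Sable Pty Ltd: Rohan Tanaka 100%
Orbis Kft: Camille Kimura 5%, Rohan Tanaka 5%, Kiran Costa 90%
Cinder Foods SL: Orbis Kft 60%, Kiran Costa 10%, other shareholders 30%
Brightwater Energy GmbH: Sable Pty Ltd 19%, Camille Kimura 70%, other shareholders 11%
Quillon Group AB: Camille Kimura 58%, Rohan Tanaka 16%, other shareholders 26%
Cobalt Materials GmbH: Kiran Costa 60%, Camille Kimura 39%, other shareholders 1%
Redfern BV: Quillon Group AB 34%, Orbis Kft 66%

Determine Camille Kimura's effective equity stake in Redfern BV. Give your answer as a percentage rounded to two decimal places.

23.02%

Camille reaches Redfern along 2 paths.
Via Quillon: 58% × 34% = 19.72%.
Via Orbis: 5% × 66% = 3.3%.
Total: 19.72% + 3.3% = 23.02%.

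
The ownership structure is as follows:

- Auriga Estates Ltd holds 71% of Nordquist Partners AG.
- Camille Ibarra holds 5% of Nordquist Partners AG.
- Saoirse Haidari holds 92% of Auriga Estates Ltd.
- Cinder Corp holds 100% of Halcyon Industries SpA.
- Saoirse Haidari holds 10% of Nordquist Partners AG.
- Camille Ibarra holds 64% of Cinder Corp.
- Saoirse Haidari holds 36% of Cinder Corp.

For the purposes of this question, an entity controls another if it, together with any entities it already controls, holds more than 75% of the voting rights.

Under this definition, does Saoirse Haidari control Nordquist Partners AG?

Yes

Saoirse holds 92% of Auriga, so Saoirse controls Auriga.
Auriga and Saoirse together hold 71% + 10% = 81% of Nordquist, so Saoirse controls Nordquist.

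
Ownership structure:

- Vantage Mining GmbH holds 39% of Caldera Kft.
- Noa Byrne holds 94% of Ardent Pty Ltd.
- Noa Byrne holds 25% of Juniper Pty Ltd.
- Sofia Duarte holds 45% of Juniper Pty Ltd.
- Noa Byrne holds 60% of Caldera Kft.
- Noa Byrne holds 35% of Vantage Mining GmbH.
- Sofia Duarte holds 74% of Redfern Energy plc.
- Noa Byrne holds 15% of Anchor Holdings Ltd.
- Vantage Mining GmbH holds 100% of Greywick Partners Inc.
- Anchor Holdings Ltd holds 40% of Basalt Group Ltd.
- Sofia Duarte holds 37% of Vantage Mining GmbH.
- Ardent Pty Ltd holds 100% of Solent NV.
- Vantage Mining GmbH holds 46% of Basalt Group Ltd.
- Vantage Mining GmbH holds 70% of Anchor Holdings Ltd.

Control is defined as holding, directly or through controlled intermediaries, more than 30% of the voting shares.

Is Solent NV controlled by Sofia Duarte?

No

Sofia holds 37% of Vantage, so Sofia controls Vantage.
Sofia holds 45% of Juniper, so Sofia controls Juniper.
Vantage holds 100% of Greywick, so Sofia controls Greywick.
Vantage holds 39% of Caldera, so Sofia controls Caldera.
Vantage holds 70% of Anchor, so Sofia controls Anchor.
Sofia holds 74% of Redfern, so Sofia controls Redfern.
Anchor and Vantage together hold 40% + 46% = 86% of Basalt, so Sofia controls Basalt.
Neither Sofia nor any entity Sofia controls holds any voting interest in Solent.
So Sofia does not control Solent.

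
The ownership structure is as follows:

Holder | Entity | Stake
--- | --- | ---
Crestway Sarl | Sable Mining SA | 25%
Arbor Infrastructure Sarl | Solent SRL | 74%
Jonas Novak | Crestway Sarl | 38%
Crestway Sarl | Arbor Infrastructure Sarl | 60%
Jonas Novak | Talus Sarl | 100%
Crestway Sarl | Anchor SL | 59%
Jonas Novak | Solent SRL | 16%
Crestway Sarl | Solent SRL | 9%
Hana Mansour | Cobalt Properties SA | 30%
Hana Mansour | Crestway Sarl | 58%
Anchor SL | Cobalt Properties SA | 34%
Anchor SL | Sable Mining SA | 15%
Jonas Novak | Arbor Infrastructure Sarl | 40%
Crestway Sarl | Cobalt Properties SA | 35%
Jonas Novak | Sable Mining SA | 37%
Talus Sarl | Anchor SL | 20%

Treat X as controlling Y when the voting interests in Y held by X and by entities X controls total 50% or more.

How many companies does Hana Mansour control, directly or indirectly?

5

Hana holds 58% of Crestway, so Hana controls Crestway.
Crestway holds 59% of Anchor, so Hana controls Anchor.
Crestway holds 60% of Arbor, so Hana controls Arbor.
Hana and Anchor and Crestway together hold 30% + 34% + 35% = 99% of Cobalt, so Hana controls Cobalt.
Arbor and Crestway together hold 74% + 9% = 83% of Solent, so Hana controls Solent.
No other company's threshold is met.
Hana controls 5 companies.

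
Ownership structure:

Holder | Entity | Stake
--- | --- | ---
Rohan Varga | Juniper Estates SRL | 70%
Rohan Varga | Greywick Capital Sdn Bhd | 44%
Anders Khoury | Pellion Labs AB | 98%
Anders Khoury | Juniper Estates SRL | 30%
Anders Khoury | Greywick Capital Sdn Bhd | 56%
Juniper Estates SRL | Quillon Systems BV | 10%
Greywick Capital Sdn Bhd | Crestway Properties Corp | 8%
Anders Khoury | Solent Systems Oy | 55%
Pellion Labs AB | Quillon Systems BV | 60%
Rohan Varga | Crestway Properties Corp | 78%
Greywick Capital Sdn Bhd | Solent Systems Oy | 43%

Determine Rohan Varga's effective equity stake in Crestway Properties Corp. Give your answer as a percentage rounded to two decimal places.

Rohan reaches Crestway along 2 paths.
Direct stake: 78% = 78%.
Via Greywick: 44% × 8% = 3.52%.
Total: 78% + 3.52% = 81.52%.

81.52%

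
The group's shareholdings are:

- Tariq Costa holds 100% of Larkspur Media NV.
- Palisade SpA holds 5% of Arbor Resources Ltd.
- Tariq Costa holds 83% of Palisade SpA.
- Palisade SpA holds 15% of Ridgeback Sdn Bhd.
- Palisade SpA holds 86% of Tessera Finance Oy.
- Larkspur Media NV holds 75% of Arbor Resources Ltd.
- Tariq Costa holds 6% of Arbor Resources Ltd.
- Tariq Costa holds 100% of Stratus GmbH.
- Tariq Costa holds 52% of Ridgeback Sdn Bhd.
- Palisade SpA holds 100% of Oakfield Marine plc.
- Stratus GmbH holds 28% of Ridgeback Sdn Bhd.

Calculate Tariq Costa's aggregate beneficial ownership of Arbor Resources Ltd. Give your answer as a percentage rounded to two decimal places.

Tariq reaches Arbor along 3 paths.
Via Palisade: 83% × 5% = 4.15%.
Direct stake: 6% = 6%.
Via Larkspur: 100% × 75% = 75%.
Total: 4.15% + 6% + 75% = 85.15%.

85.15%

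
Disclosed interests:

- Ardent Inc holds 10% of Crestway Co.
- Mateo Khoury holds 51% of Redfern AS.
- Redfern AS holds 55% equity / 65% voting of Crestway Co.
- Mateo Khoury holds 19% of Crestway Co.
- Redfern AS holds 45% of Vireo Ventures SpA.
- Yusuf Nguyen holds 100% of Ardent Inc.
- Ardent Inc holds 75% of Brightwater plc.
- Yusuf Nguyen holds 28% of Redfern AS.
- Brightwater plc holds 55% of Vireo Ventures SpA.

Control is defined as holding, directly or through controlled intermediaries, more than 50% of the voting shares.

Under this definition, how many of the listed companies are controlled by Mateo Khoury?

Mateo holds 51% of Redfern, so Mateo controls Redfern.
Redfern and Mateo together hold 65% + 19% = 84% of Crestway, so Mateo controls Crestway.
No other company's threshold is met.
Mateo controls 2 companies.

2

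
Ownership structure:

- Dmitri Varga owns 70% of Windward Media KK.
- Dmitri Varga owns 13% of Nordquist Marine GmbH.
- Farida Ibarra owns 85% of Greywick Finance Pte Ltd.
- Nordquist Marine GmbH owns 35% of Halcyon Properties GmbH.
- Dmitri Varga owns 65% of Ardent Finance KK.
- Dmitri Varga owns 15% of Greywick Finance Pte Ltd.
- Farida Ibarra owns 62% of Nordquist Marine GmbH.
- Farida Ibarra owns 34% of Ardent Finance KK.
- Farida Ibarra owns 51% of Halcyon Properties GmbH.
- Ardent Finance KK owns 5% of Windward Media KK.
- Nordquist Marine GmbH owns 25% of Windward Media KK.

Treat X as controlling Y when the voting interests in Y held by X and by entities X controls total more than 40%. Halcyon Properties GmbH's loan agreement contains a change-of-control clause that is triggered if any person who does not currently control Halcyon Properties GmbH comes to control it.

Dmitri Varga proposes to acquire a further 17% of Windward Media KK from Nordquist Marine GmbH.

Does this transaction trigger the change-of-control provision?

No

The purchase adds only to Dmitri's holdings (Nordquist's stake shrinks), so Dmitri is the only person who could newly come to control Halcyon.
Dmitri holds 65% of Ardent, so Dmitri controls Ardent.
Dmitri and Ardent together hold 70% + 5% = 75% of Windward, so Dmitri controls Windward.
Neither Dmitri nor any entity Dmitri controls holds any voting interest in Halcyon.
So before the transaction, Dmitri does not control Halcyon.
After the purchase, Dmitri's direct stake in Windward rises to 70% + 17% = 87%, and Nordquist's stake falls to 8%.
Dmitri and Ardent together hold 87% + 5% = 92% of Windward, so Dmitri controls Windward.
After the transaction, neither Dmitri nor any entity Dmitri controls holds a voting interest in Halcyon, so Dmitri still does not control it.
No new person acquires control, so the clause is not triggered.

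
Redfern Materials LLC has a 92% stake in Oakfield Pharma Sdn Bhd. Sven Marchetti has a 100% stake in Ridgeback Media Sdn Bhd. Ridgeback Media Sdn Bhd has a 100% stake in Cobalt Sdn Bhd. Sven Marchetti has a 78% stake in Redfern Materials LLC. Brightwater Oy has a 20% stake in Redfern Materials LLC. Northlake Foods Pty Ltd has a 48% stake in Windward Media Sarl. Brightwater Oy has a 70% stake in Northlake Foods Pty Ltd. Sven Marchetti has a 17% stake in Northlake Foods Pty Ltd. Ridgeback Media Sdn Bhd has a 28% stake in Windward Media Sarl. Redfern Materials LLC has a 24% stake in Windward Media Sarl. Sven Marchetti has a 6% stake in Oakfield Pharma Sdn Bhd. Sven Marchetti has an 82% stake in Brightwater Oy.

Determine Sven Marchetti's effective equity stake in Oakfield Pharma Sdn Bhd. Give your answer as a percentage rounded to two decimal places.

Sven reaches Oakfield along 3 paths.
Direct stake: 6% = 6%.
Via Brightwater → Redfern: 82% × 20% × 92% = 15.088%.
Via Redfern: 78% × 92% = 71.76%.
Total: 6% + 15.088% + 71.76% = 92.848%.
Rounded: 92.85%.

92.85%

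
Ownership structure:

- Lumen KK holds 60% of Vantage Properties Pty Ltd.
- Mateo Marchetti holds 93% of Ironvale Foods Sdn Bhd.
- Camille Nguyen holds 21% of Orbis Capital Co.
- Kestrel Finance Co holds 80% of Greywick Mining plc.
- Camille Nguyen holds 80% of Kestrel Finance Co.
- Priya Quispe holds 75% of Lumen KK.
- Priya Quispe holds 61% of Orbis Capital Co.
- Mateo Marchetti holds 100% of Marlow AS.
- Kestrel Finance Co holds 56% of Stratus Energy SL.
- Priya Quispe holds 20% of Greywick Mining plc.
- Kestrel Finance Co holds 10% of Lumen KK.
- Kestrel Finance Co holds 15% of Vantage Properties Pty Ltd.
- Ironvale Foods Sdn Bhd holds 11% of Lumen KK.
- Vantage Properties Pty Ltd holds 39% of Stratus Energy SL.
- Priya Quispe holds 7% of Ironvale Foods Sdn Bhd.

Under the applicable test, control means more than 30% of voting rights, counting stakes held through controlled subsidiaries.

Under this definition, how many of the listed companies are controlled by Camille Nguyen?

3

Camille holds 80% of Kestrel, so Camille controls Kestrel.
Kestrel holds 80% of Greywick, so Camille controls Greywick.
Kestrel holds 56% of Stratus, so Camille controls Stratus.
No other company's threshold is met.
Camille controls 3 companies.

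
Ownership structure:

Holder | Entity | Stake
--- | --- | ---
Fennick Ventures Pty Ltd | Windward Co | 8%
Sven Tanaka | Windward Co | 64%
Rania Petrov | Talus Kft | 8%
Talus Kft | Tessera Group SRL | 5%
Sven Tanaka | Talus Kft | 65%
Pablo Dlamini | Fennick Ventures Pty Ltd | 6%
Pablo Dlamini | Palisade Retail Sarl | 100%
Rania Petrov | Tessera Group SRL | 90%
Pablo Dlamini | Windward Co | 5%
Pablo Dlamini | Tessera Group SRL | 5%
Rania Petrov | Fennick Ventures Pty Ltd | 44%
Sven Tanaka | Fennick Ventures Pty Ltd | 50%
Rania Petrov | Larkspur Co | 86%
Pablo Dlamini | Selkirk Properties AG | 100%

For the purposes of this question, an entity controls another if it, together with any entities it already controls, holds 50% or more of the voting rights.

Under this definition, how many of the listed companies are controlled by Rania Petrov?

2

Rania holds 86% of Larkspur, so Rania controls Larkspur.
Rania holds 90% of Tessera, so Rania controls Tessera.
No other company's threshold is met.
Rania controls 2 companies.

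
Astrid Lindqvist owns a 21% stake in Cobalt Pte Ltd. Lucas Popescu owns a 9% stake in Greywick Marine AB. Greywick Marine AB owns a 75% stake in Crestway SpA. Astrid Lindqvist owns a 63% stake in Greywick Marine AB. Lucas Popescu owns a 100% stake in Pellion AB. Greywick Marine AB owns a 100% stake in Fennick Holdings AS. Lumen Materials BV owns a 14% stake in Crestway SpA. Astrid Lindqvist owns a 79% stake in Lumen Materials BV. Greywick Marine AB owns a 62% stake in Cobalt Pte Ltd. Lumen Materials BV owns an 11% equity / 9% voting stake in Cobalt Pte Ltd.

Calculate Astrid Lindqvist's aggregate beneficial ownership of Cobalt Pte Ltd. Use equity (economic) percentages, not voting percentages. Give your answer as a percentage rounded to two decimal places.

Astrid reaches Cobalt along 3 paths.
Via Lumen: 79% × 11% = 8.69%.
Via Greywick: 63% × 62% = 39.06%.
Direct stake: 21% = 21%.
Total: 8.69% + 39.06% + 21% = 68.75%.

68.75%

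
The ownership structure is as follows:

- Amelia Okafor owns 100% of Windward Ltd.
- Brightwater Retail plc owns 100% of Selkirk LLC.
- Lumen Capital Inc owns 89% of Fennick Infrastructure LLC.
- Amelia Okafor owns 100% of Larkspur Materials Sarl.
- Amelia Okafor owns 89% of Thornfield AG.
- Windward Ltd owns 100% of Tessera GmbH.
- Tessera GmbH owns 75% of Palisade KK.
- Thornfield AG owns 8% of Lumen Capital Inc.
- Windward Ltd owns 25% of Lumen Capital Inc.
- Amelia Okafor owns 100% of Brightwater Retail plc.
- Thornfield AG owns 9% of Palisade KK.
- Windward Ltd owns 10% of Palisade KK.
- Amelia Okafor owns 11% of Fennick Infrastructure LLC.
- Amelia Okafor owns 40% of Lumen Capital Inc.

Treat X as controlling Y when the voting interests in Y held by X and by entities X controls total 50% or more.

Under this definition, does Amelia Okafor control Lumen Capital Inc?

Amelia holds 100% of Windward, so Amelia controls Windward.
Amelia holds 89% of Thornfield, so Amelia controls Thornfield.
Thornfield and Amelia and Windward together hold 8% + 40% + 25% = 73% of Lumen, so Amelia controls Lumen.

Yes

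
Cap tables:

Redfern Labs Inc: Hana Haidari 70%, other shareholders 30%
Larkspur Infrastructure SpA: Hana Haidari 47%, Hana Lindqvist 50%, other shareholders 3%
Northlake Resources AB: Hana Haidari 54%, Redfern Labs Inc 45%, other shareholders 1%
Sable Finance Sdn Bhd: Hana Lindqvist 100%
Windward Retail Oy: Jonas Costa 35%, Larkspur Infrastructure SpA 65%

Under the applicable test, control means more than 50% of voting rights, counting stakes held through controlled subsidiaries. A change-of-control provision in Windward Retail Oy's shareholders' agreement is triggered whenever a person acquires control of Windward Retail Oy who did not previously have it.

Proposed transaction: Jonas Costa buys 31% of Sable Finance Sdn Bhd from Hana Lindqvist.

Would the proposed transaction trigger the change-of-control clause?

No

The purchase adds only to Jonas's holdings (Hana Lindqvist's stake shrinks), so Jonas is the only person who could newly come to control Windward.
Jonas's largest direct stake is 35% in Windward, which does not meet the threshold, so Jonas controls no company.
In Windward, Jonas's side holds only 35%, not > 50%.
So before the transaction, Jonas does not control Windward.
After the purchase, Jonas holds 31% of Sable directly, and Hana Lindqvist's stake falls to 69%.
Jonas's side now holds 31% of Sable, not > 50%, so Jonas still does not control Sable.
After the transaction, Jonas's side holds 35% of Windward, not > 50%, so Jonas still does not control Windward.
No new person acquires control, so the clause is not triggered.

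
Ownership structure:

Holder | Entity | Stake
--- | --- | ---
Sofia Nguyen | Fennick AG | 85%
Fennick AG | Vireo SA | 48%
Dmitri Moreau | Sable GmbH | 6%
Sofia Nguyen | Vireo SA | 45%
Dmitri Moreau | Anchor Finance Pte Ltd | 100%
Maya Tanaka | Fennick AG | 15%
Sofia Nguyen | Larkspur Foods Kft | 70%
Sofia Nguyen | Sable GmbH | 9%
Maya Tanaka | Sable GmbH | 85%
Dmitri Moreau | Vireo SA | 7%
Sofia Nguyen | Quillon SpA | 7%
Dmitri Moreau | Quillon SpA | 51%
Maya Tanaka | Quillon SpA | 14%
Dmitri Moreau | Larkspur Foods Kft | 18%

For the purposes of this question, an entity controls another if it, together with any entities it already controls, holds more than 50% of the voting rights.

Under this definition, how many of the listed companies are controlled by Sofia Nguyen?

3

Sofia holds 70% of Larkspur, so Sofia controls Larkspur.
Sofia holds 85% of Fennick, so Sofia controls Fennick.
Fennick and Sofia together hold 48% + 45% = 93% of Vireo, so Sofia controls Vireo.
No other company's threshold is met.
Sofia controls 3 companies.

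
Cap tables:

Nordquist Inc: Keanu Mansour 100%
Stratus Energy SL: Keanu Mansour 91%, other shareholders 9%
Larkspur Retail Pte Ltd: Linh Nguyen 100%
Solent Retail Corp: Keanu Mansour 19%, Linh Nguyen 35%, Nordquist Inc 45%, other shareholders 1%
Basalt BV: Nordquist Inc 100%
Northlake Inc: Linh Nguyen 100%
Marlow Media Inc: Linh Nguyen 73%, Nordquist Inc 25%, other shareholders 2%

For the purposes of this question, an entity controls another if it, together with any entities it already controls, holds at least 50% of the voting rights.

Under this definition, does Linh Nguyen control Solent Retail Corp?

Linh holds 100% of Larkspur, so Linh controls Larkspur.
Linh holds 100% of Northlake, so Linh controls Northlake.
Linh holds 73% of Marlow, so Linh controls Marlow.
In Solent, Linh's side holds only 35%, not ≥ 50%.
So Linh does not control Solent.

No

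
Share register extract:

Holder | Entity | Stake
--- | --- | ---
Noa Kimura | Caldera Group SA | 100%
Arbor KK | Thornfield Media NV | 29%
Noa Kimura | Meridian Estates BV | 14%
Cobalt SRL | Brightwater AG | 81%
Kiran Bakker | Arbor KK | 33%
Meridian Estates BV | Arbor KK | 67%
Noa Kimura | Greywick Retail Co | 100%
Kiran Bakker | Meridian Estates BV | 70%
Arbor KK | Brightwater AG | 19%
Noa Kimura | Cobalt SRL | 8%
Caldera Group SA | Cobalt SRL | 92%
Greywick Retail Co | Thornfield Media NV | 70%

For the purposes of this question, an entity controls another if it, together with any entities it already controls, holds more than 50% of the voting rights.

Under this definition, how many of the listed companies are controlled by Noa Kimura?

Noa holds 100% of Caldera, so Noa controls Caldera.
Caldera and Noa together hold 92% + 8% = 100% of Cobalt, so Noa controls Cobalt.
Noa holds 100% of Greywick, so Noa controls Greywick.
Greywick holds 70% of Thornfield, so Noa controls Thornfield.
Cobalt holds 81% of Brightwater, so Noa controls Brightwater.
No other company's threshold is met.
Noa controls 5 companies.

5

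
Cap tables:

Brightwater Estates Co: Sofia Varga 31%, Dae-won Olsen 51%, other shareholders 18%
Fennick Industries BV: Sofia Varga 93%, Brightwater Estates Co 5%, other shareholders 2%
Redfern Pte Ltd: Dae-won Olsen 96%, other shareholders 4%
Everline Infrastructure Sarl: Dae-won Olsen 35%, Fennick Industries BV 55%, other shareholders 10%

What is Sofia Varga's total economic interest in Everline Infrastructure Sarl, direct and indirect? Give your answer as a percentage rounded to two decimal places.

52.00%

Sofia reaches Everline along 2 paths.
Via Fennick: 93% × 55% = 51.15%.
Via Brightwater → Fennick: 31% × 5% × 55% = 0.8525%.
Total: 51.15% + 0.8525% = 52.0025%.
Rounded: 52.00%.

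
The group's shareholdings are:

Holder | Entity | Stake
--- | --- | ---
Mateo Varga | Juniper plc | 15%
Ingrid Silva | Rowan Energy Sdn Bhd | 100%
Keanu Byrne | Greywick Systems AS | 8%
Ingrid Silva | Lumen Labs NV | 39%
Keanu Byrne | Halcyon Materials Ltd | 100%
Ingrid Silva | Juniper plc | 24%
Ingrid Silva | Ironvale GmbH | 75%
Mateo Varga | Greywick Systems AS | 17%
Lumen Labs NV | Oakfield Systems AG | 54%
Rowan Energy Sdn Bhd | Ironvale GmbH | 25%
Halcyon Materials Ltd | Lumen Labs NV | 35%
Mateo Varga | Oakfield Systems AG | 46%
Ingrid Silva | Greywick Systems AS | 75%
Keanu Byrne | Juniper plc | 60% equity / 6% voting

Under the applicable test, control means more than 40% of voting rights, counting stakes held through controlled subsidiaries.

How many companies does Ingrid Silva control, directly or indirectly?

3

Ingrid holds 75% of Greywick, so Ingrid controls Greywick.
Ingrid holds 100% of Rowan, so Ingrid controls Rowan.
Ingrid and Rowan together hold 75% + 25% = 100% of Ironvale, so Ingrid controls Ironvale.
No other company's threshold is met.
Ingrid controls 3 companies.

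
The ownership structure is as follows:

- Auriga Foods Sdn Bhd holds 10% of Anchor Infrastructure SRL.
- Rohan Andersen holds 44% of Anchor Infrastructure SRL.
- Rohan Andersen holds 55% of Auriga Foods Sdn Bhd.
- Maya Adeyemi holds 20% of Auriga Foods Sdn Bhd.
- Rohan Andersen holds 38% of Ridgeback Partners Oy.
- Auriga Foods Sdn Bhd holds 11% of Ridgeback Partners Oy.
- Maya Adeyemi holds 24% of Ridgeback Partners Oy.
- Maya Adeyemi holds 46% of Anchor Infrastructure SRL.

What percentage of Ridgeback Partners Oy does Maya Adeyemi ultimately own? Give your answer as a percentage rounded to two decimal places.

26.20%

Maya reaches Ridgeback along 2 paths.
Direct stake: 24% = 24%.
Via Auriga: 20% × 11% = 2.2%.
Total: 24% + 2.2% = 26.2%.
Rounded: 26.20%.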